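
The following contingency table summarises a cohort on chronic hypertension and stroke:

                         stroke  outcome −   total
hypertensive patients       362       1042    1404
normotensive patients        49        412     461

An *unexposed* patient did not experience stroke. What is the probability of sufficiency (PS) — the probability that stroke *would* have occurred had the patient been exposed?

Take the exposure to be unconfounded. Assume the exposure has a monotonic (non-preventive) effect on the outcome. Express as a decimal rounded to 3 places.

PS ≈ 0.170

p₁ = P(outcome | exposed) = 362/1404 = 0.25783
p₀ = P(outcome | unexposed) = 49/461 = 0.10629
Under exogeneity and monotonicity, PS = (p₁ − p₀)/(1 − p₀).
PS = (0.25783 − 0.10629) / 0.89371 ≈ 0.1696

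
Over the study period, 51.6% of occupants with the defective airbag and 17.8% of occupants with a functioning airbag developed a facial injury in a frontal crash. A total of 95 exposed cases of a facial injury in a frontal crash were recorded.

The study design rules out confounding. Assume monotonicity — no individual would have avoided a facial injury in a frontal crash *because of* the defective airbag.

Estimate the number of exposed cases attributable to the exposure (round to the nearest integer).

p₁ = 0.516, p₀ = 0.178.
PN = (p₁ − p₀)/p₁ = (0.516 − 0.178) / 0.516 ≈ 0.65504.
Attributable cases ≈ PN × (exposed cases) = 0.65504 × 95 ≈ 62.23.

about 62 cases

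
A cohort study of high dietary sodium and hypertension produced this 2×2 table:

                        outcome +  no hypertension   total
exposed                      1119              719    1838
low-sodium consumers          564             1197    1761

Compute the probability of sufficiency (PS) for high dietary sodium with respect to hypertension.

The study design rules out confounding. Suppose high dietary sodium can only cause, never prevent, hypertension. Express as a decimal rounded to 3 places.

p₁ = P(outcome | exposed) = 1119/1838 = 0.60881
p₀ = P(outcome | unexposed) = 564/1761 = 0.32027
Under exogeneity and monotonicity, PS = (p₁ − p₀) / (1 − p₀).
PS = (0.60881 − 0.32027) / (1 − 0.32027) = 0.28854 / 0.67973 ≈ 0.4245

PS ≈ 0.424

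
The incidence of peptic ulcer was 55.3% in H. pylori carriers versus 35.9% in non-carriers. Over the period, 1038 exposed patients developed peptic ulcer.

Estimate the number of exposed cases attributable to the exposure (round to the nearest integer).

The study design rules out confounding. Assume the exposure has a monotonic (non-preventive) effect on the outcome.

about 364 cases

p₁ = 0.553, p₀ = 0.359.
PN = (p₁ − p₀)/p₁ = (0.553 − 0.359) / 0.553 ≈ 0.35081.
Attributable cases ≈ PN × (exposed cases) = 0.35081 × 1038 ≈ 364.14.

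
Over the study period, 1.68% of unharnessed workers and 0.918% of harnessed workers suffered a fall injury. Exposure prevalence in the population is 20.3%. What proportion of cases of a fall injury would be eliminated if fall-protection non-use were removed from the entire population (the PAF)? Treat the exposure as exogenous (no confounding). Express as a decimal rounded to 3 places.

PAF ≈ 0.144

p₁ = 0.0168, p₀ = 0.00918.
Overall risk P(Y=1) = π·p₁ + (1−π)·p₀ = 0.203×0.0168 + 0.797×0.00918 = 0.010727.
Under exogeneity, PAF = [P(Y=1) − p₀] / P(Y=1).
PAF = (0.010727 − 0.00918) / 0.010727 ≈ 0.1442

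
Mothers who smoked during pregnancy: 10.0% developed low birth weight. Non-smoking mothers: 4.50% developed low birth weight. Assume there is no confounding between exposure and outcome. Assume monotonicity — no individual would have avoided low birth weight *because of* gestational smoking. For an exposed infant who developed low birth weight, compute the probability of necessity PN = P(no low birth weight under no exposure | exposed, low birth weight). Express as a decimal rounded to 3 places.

PN ≈ 0.550

p₁ = 0.1, p₀ = 0.045.
Under exogeneity and monotonicity, PN = (p₁ − p₀) / p₁.
PN = (0.1 − 0.045) / 0.1 = 0.055 / 0.1 ≈ 0.5500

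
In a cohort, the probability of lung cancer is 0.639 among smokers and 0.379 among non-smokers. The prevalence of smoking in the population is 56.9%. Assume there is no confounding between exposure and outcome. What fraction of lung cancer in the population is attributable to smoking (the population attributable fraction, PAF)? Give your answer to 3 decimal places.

PAF ≈ 0.281

Let p₁ = 0.639, p₀ = 0.379.
Overall risk P(Y=1) = π·p₁ + (1−π)·p₀ = 0.569×0.639 + 0.431×0.379 = 0.52694.
Under exogeneity, PAF = [P(Y=1) − p₀] / P(Y=1).
PAF = (0.52694 − 0.379) / 0.52694 ≈ 0.2808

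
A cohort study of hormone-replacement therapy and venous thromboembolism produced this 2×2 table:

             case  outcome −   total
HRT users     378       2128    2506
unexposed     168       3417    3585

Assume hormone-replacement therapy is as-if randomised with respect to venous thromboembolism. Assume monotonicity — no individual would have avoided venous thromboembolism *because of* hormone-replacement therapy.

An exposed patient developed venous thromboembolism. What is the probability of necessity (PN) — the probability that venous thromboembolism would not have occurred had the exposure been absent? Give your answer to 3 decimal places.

p₁ = P(outcome | exposed) = 378/2506 = 0.15084
p₀ = P(outcome | unexposed) = 168/3585 = 0.046862
Under exogeneity and monotonicity, PN = (p₁ − p₀) / p₁.
PN = (0.15084 − 0.046862) / 0.15084 = 0.10398 / 0.15084 ≈ 0.6893

PN ≈ 0.689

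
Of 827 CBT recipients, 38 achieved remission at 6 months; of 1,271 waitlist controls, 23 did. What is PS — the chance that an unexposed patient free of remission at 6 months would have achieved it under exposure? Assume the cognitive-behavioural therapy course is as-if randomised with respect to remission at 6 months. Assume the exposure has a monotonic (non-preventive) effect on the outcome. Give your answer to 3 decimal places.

PS ≈ 0.028

p₁ = P(outcome | exposed) = 38/827 = 0.045949
p₀ = P(outcome | unexposed) = 23/1271 = 0.018096
Under exogeneity and monotonicity, PS = (p₁ − p₀) / (1 − p₀).
PS = (0.045949 − 0.018096) / (1 − 0.018096) = 0.027853 / 0.9819 ≈ 0.0284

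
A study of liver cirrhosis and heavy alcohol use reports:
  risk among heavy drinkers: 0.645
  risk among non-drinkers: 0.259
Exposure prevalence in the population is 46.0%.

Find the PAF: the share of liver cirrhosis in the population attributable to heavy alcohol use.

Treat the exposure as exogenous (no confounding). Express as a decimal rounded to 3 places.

PAF ≈ 0.407

Let p₁ = 0.645, p₀ = 0.259.
Overall risk P(Y=1) = π·p₁ + (1−π)·p₀ = 0.46×0.645 + 0.54×0.259 = 0.43656.
Under exogeneity, PAF = [P(Y=1) − p₀] / P(Y=1).
PAF = (0.43656 − 0.259) / 0.43656 ≈ 0.4067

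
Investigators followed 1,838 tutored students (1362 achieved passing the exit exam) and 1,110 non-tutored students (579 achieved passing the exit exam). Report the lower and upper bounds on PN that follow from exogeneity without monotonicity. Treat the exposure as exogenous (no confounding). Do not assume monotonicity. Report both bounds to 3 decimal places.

0.296 ≤ PN ≤ 0.646

p₁ = P(outcome | exposed) = 1362/1838 = 0.74102
p₀ = P(outcome | unexposed) = 579/1110 = 0.52162
Under exogeneity alone the bounds on PN are max{0,(p₁−p₀)/p₁} ≤ PN ≤ min{1,(1−p₀)/p₁}.
  lower = (p₁ − p₀)/p₁ = 0.2194 / 0.74102 ≈ 0.2961
  upper = min{1, (1 − p₀)/p₁} = 0.47838 / 0.74102 ≈ 0.6456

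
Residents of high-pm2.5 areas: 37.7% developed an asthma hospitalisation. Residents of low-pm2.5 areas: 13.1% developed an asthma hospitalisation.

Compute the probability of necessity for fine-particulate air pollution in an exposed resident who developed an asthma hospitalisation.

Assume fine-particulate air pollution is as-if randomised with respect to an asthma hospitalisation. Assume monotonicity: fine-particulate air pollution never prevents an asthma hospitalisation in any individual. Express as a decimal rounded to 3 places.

PN ≈ 0.653

p₁ = 0.377, p₀ = 0.131.
Under exogeneity and monotonicity, PN = (p₁ − p₀) / p₁.
PN = (0.377 − 0.131) / 0.377 = 0.246 / 0.377 ≈ 0.6525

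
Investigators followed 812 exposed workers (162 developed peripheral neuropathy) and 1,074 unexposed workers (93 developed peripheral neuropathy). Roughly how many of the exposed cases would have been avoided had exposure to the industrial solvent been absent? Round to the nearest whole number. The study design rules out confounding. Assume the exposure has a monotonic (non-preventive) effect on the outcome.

p₁ = P(outcome | exposed) = 162/812 = 0.19951
p₀ = P(outcome | unexposed) = 93/1074 = 0.086592
PN = (p₁ − p₀)/p₁ = (0.19951 − 0.086592) / 0.19951 ≈ 0.56597.
Attributable cases ≈ PN × (exposed cases) = 0.56597 × 162 ≈ 91.69.

about 92 cases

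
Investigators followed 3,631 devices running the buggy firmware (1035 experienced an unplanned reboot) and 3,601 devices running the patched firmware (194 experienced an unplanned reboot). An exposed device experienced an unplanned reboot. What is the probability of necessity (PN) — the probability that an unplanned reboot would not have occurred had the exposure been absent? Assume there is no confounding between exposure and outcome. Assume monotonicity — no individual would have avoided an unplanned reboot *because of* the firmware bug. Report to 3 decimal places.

p₁ = P(outcome | exposed) = 1035/3631 = 0.28505
p₀ = P(outcome | unexposed) = 194/3601 = 0.053874
Under exogeneity and monotonicity, PN = (p₁ − p₀) / p₁.
PN = (0.28505 − 0.053874) / 0.28505 = 0.23117 / 0.28505 ≈ 0.8110

PN ≈ 0.811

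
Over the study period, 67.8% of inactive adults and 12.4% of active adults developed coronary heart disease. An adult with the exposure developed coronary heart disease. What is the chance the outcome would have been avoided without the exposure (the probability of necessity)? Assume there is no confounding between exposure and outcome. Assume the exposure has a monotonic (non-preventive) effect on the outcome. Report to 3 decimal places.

p₁ = 0.678, p₀ = 0.124.
Under exogeneity and monotonicity, PN = (p₁ − p₀) / p₁.
PN = (0.678 − 0.124) / 0.678 = 0.554 / 0.678 ≈ 0.8171

PN ≈ 0.817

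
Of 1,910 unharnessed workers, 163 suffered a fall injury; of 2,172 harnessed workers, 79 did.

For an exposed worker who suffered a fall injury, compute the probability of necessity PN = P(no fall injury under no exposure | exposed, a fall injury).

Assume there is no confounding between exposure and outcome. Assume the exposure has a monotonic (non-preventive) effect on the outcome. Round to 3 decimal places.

PN ≈ 0.574

p₁ = P(outcome | exposed) = 163/1910 = 0.08534
p₀ = P(outcome | unexposed) = 79/2172 = 0.036372
Under exogeneity and monotonicity, PN = (p₁ − p₀) / p₁.
PN = (0.08534 − 0.036372) / 0.08534 = 0.048968 / 0.08534 ≈ 0.5738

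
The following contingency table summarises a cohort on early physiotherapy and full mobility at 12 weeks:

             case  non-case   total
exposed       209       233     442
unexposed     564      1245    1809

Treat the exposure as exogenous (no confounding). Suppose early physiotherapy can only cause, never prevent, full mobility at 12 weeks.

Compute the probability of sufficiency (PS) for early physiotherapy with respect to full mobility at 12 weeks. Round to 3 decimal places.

p₁ = P(outcome | exposed) = 209/442 = 0.47285
p₀ = P(outcome | unexposed) = 564/1809 = 0.31177
Under exogeneity and monotonicity, PS = (p₁ − p₀) / (1 − p₀).
PS = (0.47285 − 0.31177) / (1 − 0.31177) = 0.16108 / 0.68823 ≈ 0.2340

PS ≈ 0.234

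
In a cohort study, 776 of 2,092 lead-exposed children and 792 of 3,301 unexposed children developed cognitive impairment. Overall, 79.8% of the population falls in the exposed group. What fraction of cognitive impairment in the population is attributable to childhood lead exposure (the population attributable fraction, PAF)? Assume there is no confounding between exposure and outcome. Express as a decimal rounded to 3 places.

PAF ≈ 0.303

p₁ = P(outcome | exposed) = 776/2092 = 0.37094
p₀ = P(outcome | unexposed) = 792/3301 = 0.23993
Overall risk P(Y=1) = π·p₁ + (1−π)·p₀ = 0.798×0.37094 + 0.202×0.23993 = 0.34447.
Under exogeneity, PAF = [P(Y=1) − p₀] / P(Y=1).
PAF = (0.34447 − 0.23993) / 0.34447 ≈ 0.3035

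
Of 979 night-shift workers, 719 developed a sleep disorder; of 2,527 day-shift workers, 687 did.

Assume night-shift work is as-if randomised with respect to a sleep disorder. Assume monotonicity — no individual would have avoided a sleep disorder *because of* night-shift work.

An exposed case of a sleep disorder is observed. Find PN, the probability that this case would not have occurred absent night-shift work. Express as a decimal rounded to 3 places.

PN ≈ 0.630

p₁ = P(outcome | exposed) = 719/979 = 0.73442
p₀ = P(outcome | unexposed) = 687/2527 = 0.27186
Under exogeneity and monotonicity, PN = (p₁ − p₀) / p₁.
PN = (0.73442 − 0.27186) / 0.73442 = 0.46256 / 0.73442 ≈ 0.6298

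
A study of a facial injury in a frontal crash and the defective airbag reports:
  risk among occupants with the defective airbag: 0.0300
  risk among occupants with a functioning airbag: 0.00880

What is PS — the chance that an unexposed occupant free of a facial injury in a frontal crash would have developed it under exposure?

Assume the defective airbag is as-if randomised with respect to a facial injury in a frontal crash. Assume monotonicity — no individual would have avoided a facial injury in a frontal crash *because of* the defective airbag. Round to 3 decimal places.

PS ≈ 0.021

Let p₁ = 0.03, p₀ = 0.0088.
Under exogeneity and monotonicity, PS = (p₁ − p₀) / (1 − p₀).
PS = (0.03 − 0.0088) / (1 − 0.0088) = 0.0212 / 0.9912 ≈ 0.0214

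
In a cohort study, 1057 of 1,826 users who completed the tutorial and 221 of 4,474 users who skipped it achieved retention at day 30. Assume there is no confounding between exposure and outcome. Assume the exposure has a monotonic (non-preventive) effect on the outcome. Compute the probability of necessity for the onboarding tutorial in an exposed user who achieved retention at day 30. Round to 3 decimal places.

PN ≈ 0.915

p₁ = P(outcome | exposed) = 1057/1826 = 0.57886
p₀ = P(outcome | unexposed) = 221/4474 = 0.049397
Under exogeneity and monotonicity, PN = (p₁ − p₀) / p₁.
PN = (0.57886 − 0.049397) / 0.57886 = 0.52946 / 0.57886 ≈ 0.9147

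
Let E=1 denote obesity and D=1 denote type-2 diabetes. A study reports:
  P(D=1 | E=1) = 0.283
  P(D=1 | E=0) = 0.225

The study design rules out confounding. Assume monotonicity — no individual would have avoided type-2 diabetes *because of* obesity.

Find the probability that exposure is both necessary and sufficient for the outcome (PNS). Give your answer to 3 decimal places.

PNS ≈ 0.058

Let p₁ = 0.283, p₀ = 0.225.
Under exogeneity and monotonicity, PNS = p₁ − p₀.
PNS = 0.283 − 0.225 = 0.058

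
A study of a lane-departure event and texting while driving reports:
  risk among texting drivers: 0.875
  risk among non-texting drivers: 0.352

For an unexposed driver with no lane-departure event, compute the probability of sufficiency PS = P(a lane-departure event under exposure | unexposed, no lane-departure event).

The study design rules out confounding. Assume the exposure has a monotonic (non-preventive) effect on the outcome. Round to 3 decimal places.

PS ≈ 0.807

Let p₁ = 0.875, p₀ = 0.352.
Under exogeneity and monotonicity, PS = (p₁ − p₀) / (1 − p₀).
PS = (0.875 − 0.352) / (1 − 0.352) = 0.523 / 0.648 ≈ 0.8071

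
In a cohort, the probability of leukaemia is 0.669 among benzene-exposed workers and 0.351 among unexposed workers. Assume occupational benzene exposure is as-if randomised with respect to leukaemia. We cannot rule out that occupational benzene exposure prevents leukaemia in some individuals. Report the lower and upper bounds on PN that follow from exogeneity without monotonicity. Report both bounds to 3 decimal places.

0.475 ≤ PN ≤ 0.970

Let p₁ = 0.669, p₀ = 0.351.
Under exogeneity alone the bounds on PN are max{0,(p₁−p₀)/p₁} ≤ PN ≤ min{1,(1−p₀)/p₁}.
  lower = (p₁ − p₀)/p₁ = 0.318 / 0.669 ≈ 0.4753
  upper = min{1, (1 − p₀)/p₁} = 0.649 / 0.669 ≈ 0.9701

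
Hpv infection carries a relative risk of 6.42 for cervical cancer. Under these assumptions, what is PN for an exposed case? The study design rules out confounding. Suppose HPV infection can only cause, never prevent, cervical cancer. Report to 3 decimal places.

Under exogeneity and monotonicity, PN = (RR − 1) / RR = 1 − 1/RR.
PN = (6.42 − 1) / 6.42 = 5.42 / 6.42 ≈ 0.8442

PN ≈ 0.844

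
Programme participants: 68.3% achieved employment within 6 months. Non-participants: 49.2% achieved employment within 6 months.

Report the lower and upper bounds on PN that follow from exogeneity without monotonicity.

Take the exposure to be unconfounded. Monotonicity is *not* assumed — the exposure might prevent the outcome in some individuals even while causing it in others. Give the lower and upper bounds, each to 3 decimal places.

0.280 ≤ PN ≤ 0.744

p₁ = 0.683, p₀ = 0.492.
Under exogeneity alone the bounds on PN are max{0,(p₁−p₀)/p₁} ≤ PN ≤ min{1,(1−p₀)/p₁}.
  lower = (p₁ − p₀)/p₁ = 0.191 / 0.683 ≈ 0.2796
  upper = min{1, (1 − p₀)/p₁} = 0.508 / 0.683 ≈ 0.7438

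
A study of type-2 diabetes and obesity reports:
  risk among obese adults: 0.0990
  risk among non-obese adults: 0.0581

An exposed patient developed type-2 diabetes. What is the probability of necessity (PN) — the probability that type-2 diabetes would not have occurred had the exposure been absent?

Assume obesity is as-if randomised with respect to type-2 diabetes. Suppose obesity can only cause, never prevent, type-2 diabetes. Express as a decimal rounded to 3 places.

PN ≈ 0.413

Let p₁ = 0.099, p₀ = 0.0581.
Under exogeneity and monotonicity, PN = (p₁ − p₀) / p₁.
PN = (0.099 − 0.0581) / 0.099 = 0.0409 / 0.099 ≈ 0.4131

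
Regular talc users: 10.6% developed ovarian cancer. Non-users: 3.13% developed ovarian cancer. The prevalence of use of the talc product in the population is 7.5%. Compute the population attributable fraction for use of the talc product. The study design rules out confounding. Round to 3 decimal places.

PAF ≈ 0.152

p₁ = 0.106, p₀ = 0.0313.
Overall risk P(Y=1) = π·p₁ + (1−π)·p₀ = 0.075×0.106 + 0.925×0.0313 = 0.036903.
Under exogeneity, PAF = [P(Y=1) − p₀] / P(Y=1).
PAF = (0.036903 − 0.0313) / 0.036903 ≈ 0.1518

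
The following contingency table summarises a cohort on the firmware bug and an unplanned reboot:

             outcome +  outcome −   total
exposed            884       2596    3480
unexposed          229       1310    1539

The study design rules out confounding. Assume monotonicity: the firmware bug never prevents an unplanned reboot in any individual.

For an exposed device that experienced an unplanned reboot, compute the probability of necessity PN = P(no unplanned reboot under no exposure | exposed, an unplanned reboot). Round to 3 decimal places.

p₁ = P(outcome | exposed) = 884/3480 = 0.25402
p₀ = P(outcome | unexposed) = 229/1539 = 0.1488
Under exogeneity and monotonicity, PN = (p₁ − p₀) / p₁.
PN = (0.25402 − 0.1488) / 0.25402 = 0.10523 / 0.25402 ≈ 0.4142

PN ≈ 0.414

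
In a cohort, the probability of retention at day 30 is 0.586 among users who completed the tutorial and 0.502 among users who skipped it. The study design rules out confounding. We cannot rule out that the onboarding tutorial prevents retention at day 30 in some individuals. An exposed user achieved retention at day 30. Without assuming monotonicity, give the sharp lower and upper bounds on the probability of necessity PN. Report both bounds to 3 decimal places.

Let p₁ = 0.586, p₀ = 0.502.
Under exogeneity alone the bounds on PN are max{0,(p₁−p₀)/p₁} ≤ PN ≤ min{1,(1−p₀)/p₁}.
  lower = (p₁ − p₀)/p₁ = 0.084 / 0.586 ≈ 0.1433
  upper = min{1, (1 − p₀)/p₁} = 0.498 / 0.586 ≈ 0.8498

0.143 ≤ PN ≤ 0.850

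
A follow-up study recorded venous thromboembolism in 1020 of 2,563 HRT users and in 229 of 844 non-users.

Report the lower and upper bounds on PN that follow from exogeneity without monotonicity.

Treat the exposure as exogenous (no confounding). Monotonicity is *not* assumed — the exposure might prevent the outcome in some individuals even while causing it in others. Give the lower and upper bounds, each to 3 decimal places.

p₁ = P(outcome | exposed) = 1020/2563 = 0.39797
p₀ = P(outcome | unexposed) = 229/844 = 0.27133
Under exogeneity alone the bounds on PN are max{0,(p₁−p₀)/p₁} ≤ PN ≤ min{1,(1−p₀)/p₁}.
  lower = (p₁ − p₀)/p₁ = 0.12664 / 0.39797 ≈ 0.3182
  upper = min{1, (1 − p₀)/p₁} = 0.72867 / 0.39797 ≈ 1.8310 → capped at 1

0.318 ≤ PN ≤ 1.000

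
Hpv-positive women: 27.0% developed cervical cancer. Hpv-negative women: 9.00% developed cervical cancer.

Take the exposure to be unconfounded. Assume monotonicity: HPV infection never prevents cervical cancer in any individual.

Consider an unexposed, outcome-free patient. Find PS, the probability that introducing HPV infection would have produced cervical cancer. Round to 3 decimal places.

PS ≈ 0.198

p₁ = 0.27, p₀ = 0.09.
Under exogeneity and monotonicity, PS = (p₁ − p₀) / (1 − p₀).
PS = (0.27 − 0.09) / (1 − 0.09) = 0.18 / 0.91 ≈ 0.1978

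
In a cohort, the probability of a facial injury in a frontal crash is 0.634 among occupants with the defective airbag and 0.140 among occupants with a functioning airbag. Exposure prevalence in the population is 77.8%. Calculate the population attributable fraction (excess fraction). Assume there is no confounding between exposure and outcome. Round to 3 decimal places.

Let p₁ = 0.634, p₀ = 0.14.
Overall risk P(Y=1) = π·p₁ + (1−π)·p₀ = 0.778×0.634 + 0.222×0.14 = 0.52433.
Under exogeneity, PAF = [P(Y=1) − p₀] / P(Y=1).
PAF = (0.52433 − 0.14) / 0.52433 ≈ 0.7330

PAF ≈ 0.733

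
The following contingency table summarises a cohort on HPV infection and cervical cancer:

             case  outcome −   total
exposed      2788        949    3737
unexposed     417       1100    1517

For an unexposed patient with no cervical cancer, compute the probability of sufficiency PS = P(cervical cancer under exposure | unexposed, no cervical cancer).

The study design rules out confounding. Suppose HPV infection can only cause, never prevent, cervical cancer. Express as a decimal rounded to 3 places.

p₁ = P(outcome | exposed) = 2788/3737 = 0.74605
p₀ = P(outcome | unexposed) = 417/1517 = 0.27488
Under exogeneity and monotonicity, PS = (p₁ − p₀)/(1 − p₀).
PS = (0.74605 − 0.27488) / 0.72512 ≈ 0.6498

PS ≈ 0.650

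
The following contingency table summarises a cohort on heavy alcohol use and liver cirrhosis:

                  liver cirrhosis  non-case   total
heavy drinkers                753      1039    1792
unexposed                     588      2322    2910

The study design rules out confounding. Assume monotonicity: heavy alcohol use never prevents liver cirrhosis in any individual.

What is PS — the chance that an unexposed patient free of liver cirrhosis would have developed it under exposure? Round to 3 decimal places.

p₁ = P(outcome | exposed) = 753/1792 = 0.4202
p₀ = P(outcome | unexposed) = 588/2910 = 0.20206
Under exogeneity and monotonicity, PS = (p₁ − p₀)/(1 − p₀).
PS = (0.4202 − 0.20206) / 0.79794 ≈ 0.2734

PS ≈ 0.273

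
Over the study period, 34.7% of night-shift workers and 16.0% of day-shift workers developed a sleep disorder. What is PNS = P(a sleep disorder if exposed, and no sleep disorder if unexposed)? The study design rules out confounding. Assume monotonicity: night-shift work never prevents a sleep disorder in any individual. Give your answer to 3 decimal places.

PNS ≈ 0.187

p₁ = 0.347, p₀ = 0.16.
Under exogeneity and monotonicity, PNS = p₁ − p₀.
PNS = 0.347 − 0.16 = 0.187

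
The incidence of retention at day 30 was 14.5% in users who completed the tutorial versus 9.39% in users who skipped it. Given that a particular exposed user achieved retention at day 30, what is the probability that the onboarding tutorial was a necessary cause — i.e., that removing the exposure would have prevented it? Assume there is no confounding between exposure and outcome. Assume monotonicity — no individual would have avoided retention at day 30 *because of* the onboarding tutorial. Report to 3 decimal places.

p₁ = 0.145, p₀ = 0.0939.
Under exogeneity and monotonicity, PN = (p₁ − p₀) / p₁.
PN = (0.145 − 0.0939) / 0.145 = 0.0511 / 0.145 ≈ 0.3524

PN ≈ 0.352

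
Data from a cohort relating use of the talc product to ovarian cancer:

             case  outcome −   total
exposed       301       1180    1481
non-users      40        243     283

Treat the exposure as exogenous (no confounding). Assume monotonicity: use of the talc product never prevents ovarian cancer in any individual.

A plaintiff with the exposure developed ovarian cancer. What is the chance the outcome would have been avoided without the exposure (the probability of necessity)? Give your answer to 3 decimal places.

PN ≈ 0.305

p₁ = P(outcome | exposed) = 301/1481 = 0.20324
p₀ = P(outcome | unexposed) = 40/283 = 0.14134
Under exogeneity and monotonicity, PN = (p₁ − p₀)/p₁.
PN = (0.20324 − 0.14134) / 0.20324 ≈ 0.3046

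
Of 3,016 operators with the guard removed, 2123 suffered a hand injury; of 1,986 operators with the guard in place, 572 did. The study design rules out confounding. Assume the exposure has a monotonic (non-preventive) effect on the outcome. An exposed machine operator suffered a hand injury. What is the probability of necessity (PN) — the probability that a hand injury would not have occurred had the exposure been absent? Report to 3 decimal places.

PN ≈ 0.591

p₁ = P(outcome | exposed) = 2123/3016 = 0.70391
p₀ = P(outcome | unexposed) = 572/1986 = 0.28802
Under exogeneity and monotonicity, PN = (p₁ − p₀) / p₁.
PN = (0.70391 − 0.28802) / 0.70391 = 0.4159 / 0.70391 ≈ 0.5908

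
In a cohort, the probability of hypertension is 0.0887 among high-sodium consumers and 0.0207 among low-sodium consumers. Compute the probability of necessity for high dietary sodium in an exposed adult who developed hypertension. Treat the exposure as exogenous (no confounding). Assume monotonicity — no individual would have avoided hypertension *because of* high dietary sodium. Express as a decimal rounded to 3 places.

PN ≈ 0.767

Let p₁ = 0.0887, p₀ = 0.0207.
Under exogeneity and monotonicity, PN = (p₁ − p₀) / p₁.
PN = (0.0887 − 0.0207) / 0.0887 = 0.068 / 0.0887 ≈ 0.7666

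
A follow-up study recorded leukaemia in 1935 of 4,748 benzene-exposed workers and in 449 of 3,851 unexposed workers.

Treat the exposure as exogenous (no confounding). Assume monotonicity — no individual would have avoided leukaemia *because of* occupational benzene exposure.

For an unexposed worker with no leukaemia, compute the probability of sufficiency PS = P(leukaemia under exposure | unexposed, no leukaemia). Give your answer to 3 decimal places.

PS ≈ 0.329

p₁ = P(outcome | exposed) = 1935/4748 = 0.40754
p₀ = P(outcome | unexposed) = 449/3851 = 0.11659
Under exogeneity and monotonicity, PS = (p₁ − p₀) / (1 − p₀).
PS = (0.40754 − 0.11659) / (1 − 0.11659) = 0.29095 / 0.88341 ≈ 0.3293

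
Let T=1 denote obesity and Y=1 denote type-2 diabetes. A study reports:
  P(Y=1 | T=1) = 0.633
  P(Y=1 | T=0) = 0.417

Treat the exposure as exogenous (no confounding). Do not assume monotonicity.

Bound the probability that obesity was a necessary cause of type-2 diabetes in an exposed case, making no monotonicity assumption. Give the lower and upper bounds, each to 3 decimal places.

0.341 ≤ PN ≤ 0.921

Let p₁ = 0.633, p₀ = 0.417.
Under exogeneity alone the bounds on PN are max{0,(p₁−p₀)/p₁} ≤ PN ≤ min{1,(1−p₀)/p₁}.
  lower = (p₁ − p₀)/p₁ = 0.216 / 0.633 ≈ 0.3412
  upper = min{1, (1 − p₀)/p₁} = 0.583 / 0.633 ≈ 0.9210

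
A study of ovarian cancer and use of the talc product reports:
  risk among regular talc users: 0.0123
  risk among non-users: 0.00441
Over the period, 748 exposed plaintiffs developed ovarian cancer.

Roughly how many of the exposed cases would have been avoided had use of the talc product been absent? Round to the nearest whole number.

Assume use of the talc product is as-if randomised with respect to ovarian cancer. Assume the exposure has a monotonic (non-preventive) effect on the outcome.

Let p₁ = 0.0123, p₀ = 0.00441.
PN = (p₁ − p₀)/p₁ = (0.0123 − 0.00441) / 0.0123 ≈ 0.64146.
Attributable cases ≈ PN × (exposed cases) = 0.64146 × 748 ≈ 479.81.

about 480 cases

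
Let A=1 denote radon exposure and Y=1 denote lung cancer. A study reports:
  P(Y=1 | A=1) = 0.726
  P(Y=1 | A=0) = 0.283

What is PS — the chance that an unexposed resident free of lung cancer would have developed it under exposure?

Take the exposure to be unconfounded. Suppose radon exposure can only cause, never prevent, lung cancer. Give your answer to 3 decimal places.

Let p₁ = 0.726, p₀ = 0.283.
Under exogeneity and monotonicity, PS = (p₁ − p₀) / (1 − p₀).
PS = (0.726 − 0.283) / (1 − 0.283) = 0.443 / 0.717 ≈ 0.6179

PS ≈ 0.618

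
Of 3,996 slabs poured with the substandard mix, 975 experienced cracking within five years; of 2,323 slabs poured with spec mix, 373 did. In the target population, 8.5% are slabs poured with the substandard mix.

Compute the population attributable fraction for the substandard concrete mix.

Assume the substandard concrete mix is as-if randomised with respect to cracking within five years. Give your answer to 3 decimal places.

PAF ≈ 0.042

p₁ = P(outcome | exposed) = 975/3996 = 0.24399
p₀ = P(outcome | unexposed) = 373/2323 = 0.16057
Overall risk P(Y=1) = π·p₁ + (1−π)·p₀ = 0.085×0.24399 + 0.915×0.16057 = 0.16766.
Under exogeneity, PAF = [P(Y=1) − p₀] / P(Y=1).
PAF = (0.16766 − 0.16057) / 0.16766 ≈ 0.0423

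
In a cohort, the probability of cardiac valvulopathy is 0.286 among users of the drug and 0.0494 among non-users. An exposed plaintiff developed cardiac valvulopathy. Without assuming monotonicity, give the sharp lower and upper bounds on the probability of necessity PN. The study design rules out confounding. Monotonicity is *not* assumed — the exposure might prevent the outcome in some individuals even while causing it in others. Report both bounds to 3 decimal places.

0.827 ≤ PN ≤ 1.000

Let p₁ = 0.286, p₀ = 0.0494.
Under exogeneity alone the bounds on PN are max{0,(p₁−p₀)/p₁} ≤ PN ≤ min{1,(1−p₀)/p₁}.
  lower = (p₁ − p₀)/p₁ = 0.2366 / 0.286 ≈ 0.8273
  upper = min{1, (1 − p₀)/p₁} = 0.9506 / 0.286 ≈ 3.3238 → capped at 1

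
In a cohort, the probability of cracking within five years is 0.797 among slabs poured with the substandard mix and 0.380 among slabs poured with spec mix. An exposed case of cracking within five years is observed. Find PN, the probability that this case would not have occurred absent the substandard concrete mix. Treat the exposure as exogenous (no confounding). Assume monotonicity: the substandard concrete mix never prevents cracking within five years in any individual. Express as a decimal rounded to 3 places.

Let p₁ = 0.797, p₀ = 0.38.
Under exogeneity and monotonicity, PN = (p₁ − p₀) / p₁.
PN = (0.797 − 0.38) / 0.797 = 0.417 / 0.797 ≈ 0.5232

PN ≈ 0.523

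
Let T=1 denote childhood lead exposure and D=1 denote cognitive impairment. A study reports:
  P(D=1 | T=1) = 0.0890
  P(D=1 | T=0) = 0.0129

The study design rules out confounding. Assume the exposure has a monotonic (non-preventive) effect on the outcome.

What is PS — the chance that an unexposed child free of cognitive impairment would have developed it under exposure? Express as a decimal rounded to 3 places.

PS ≈ 0.077

Let p₁ = 0.089, p₀ = 0.0129.
Under exogeneity and monotonicity, PS = (p₁ − p₀) / (1 − p₀).
PS = (0.089 − 0.0129) / (1 − 0.0129) = 0.0761 / 0.9871 ≈ 0.0771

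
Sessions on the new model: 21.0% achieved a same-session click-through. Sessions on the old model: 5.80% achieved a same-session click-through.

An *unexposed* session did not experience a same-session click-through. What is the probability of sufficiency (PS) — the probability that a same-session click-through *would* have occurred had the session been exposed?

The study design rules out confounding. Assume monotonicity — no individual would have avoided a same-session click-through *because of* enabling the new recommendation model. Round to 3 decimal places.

p₁ = 0.21, p₀ = 0.058.
Under exogeneity and monotonicity, PS = (p₁ − p₀) / (1 − p₀).
PS = (0.21 − 0.058) / (1 − 0.058) = 0.152 / 0.942 ≈ 0.1614

PS ≈ 0.161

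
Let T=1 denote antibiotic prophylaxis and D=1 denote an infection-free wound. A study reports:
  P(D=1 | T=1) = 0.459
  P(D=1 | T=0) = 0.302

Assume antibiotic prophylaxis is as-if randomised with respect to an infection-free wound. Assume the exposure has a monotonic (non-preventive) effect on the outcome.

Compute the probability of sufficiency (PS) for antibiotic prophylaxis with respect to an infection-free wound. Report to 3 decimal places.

Let p₁ = 0.459, p₀ = 0.302.
Under exogeneity and monotonicity, PS = (p₁ − p₀) / (1 − p₀).
PS = (0.459 − 0.302) / (1 − 0.302) = 0.157 / 0.698 ≈ 0.2249

PS ≈ 0.225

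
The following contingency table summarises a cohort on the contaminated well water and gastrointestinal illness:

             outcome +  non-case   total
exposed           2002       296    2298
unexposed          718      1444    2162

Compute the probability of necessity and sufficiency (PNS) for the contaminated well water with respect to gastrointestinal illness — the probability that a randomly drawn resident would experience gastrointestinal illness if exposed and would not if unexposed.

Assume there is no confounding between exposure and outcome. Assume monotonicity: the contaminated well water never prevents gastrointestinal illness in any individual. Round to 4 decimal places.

p₁ = P(outcome | exposed) = 2002/2298 = 0.87119
p₀ = P(outcome | unexposed) = 718/2162 = 0.3321
Under exogeneity and monotonicity, PNS = p₁ − p₀.
PNS = 0.87119 − 0.3321 = 0.53909

PNS ≈ 0.5391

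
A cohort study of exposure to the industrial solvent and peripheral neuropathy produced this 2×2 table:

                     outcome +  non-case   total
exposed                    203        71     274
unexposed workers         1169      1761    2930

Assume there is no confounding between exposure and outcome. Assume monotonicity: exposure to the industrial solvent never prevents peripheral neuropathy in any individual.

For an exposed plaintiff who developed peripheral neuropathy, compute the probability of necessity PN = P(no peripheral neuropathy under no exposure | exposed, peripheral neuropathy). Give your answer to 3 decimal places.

p₁ = P(outcome | exposed) = 203/274 = 0.74088
p₀ = P(outcome | unexposed) = 1169/2930 = 0.39898
Under exogeneity and monotonicity, PN = (p₁ − p₀)/p₁.
PN = (0.74088 − 0.39898) / 0.74088 ≈ 0.4615

PN ≈ 0.461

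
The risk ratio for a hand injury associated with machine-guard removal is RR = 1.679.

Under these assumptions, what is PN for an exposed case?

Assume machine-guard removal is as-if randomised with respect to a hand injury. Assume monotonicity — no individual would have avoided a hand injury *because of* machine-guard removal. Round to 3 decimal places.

PN ≈ 0.404

Under exogeneity and monotonicity, PN = (RR − 1) / RR = 1 − 1/RR.
PN = (1.679 − 1) / 1.679 = 0.679 / 1.679 ≈ 0.4044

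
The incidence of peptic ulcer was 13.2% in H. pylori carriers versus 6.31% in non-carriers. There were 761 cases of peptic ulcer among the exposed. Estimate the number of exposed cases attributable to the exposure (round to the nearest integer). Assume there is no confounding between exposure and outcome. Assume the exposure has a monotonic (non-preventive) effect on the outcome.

about 397 cases

p₁ = 0.132, p₀ = 0.0631.
PN = (p₁ − p₀)/p₁ = (0.132 − 0.0631) / 0.132 ≈ 0.52197.
Attributable cases ≈ PN × (exposed cases) = 0.52197 × 761 ≈ 397.22.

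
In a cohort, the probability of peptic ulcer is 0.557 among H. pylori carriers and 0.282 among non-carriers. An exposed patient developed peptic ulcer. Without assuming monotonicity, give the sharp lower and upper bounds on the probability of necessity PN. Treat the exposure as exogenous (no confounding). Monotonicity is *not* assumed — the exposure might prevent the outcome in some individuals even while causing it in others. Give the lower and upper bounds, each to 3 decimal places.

Let p₁ = 0.557, p₀ = 0.282.
Under exogeneity alone the bounds on PN are max{0,(p₁−p₀)/p₁} ≤ PN ≤ min{1,(1−p₀)/p₁}.
  lower = (p₁ − p₀)/p₁ = 0.275 / 0.557 ≈ 0.4937
  upper = min{1, (1 − p₀)/p₁} = 0.718 / 0.557 ≈ 1.2890 → capped at 1

0.494 ≤ PN ≤ 1.000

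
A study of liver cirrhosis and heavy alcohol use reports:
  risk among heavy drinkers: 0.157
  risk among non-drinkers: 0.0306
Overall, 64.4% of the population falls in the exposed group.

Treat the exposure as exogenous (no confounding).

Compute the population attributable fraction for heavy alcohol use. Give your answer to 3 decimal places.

PAF ≈ 0.727

Let p₁ = 0.157, p₀ = 0.0306.
Overall risk P(Y=1) = π·p₁ + (1−π)·p₀ = 0.644×0.157 + 0.356×0.0306 = 0.112.
Under exogeneity, PAF = [P(Y=1) − p₀] / P(Y=1).
PAF = (0.112 − 0.0306) / 0.112 ≈ 0.7268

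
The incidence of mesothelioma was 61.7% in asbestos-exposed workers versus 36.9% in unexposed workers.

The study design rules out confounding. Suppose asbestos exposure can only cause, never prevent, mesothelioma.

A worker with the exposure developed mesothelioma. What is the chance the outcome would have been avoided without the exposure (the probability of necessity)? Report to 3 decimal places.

p₁ = 0.617, p₀ = 0.369.
Under exogeneity and monotonicity, PN = (p₁ − p₀) / p₁.
PN = (0.617 − 0.369) / 0.617 = 0.248 / 0.617 ≈ 0.4019

PN ≈ 0.402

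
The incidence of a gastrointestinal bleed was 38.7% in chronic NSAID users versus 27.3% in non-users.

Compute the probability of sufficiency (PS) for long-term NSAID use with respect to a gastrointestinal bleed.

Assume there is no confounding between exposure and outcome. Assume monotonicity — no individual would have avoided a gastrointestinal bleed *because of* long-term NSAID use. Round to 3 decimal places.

p₁ = 0.387, p₀ = 0.273.
Under exogeneity and monotonicity, PS = (p₁ − p₀) / (1 − p₀).
PS = (0.387 − 0.273) / (1 − 0.273) = 0.114 / 0.727 ≈ 0.1568

PS ≈ 0.157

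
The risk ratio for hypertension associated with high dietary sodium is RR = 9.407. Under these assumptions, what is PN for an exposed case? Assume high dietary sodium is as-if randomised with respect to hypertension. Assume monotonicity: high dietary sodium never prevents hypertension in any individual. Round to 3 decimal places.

Under exogeneity and monotonicity, PN = (RR − 1) / RR = 1 − 1/RR.
PN = (9.407 − 1) / 9.407 = 8.407 / 9.407 ≈ 0.8937

PN ≈ 0.894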